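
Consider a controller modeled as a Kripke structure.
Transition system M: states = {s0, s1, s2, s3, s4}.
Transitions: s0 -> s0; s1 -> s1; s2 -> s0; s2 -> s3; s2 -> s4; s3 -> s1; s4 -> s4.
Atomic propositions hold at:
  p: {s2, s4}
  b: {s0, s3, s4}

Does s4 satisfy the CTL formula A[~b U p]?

Yes

Sat(~b) = {s1, s2}
A[~b U p]: least fixpoint, start Z0 = Sat(p) = {s2, s4}, add states in Sat(~b) with every successor in Z. Already a fixed point.
Sat(A[~b U p]) = {s2, s4}
s4 ∈ Sat(A[~b U p]) = {s2, s4}, so the formula holds at s4.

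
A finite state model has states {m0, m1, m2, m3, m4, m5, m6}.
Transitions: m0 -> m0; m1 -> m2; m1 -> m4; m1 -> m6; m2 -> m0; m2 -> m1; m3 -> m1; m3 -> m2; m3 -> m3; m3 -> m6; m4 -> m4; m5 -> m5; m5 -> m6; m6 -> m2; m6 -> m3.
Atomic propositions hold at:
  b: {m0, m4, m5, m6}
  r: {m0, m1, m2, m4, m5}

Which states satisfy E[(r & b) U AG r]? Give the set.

{m0, m4}

Sat(r & b) = {m0, m4, m5}
AG r: greatest fixpoint, start Z0 = {m0, m1, m2, m4, m5}, keep only states in Sat with every successor in Z. Z1 = {m0, m2, m4}; Z2 = {m0, m4}; fixed.
Sat(AG r) = {m0, m4}
E[(r & b) U AG r]: least fixpoint, start Z0 = Sat(AG r) = {m0, m4}, add states in Sat(r & b) with some successor in Z. Already a fixed point.
Sat(E[(r & b) U AG r]) = {m0, m4}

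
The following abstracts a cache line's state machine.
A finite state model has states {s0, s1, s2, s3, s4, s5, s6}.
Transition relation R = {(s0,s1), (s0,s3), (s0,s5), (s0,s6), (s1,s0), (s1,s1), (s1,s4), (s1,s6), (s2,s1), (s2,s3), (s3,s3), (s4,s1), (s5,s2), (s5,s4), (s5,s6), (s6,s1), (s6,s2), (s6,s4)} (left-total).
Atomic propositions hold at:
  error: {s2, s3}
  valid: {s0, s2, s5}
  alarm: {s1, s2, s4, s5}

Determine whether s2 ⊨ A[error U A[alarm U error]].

Yes

A[alarm U error]: least fixpoint, start Z0 = Sat(error) = {s2, s3}, add states in Sat(alarm) with every successor in Z. Already a fixed point.
Sat(A[alarm U error]) = {s2, s3}
A[error U A[alarm U error]]: least fixpoint, start Z0 = Sat(A[alarm U error]) = {s2, s3}, add states in Sat(error) with every successor in Z. Already a fixed point.
Sat(A[error U A[alarm U error]]) = {s2, s3}
s2 ∈ Sat(A[error U A[alarm U error]]) = {s2, s3}, so the formula holds at s2.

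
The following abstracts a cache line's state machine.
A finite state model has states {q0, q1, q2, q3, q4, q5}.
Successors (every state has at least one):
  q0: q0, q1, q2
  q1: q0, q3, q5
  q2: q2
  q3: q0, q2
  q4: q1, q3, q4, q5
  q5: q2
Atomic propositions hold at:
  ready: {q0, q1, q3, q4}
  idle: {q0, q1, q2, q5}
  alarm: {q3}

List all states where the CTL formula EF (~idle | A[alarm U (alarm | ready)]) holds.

Sat(~idle) = {q3, q4}
Sat(alarm | ready) = {q0, q1, q3, q4}
A[alarm U (alarm | ready)]: least fixpoint, start Z0 = Sat((alarm | ready)) = {q0, q1, q3, q4}, add states in Sat(alarm) with every successor in Z. Already a fixed point.
Sat(A[alarm U (alarm | ready)]) = {q0, q1, q3, q4}
Sat(~idle | A[alarm U (alarm | ready)]) = {q0, q1, q3, q4}
EF (~idle | A[alarm U (alarm | ready)]): least fixpoint, start Z0 = {q0, q1, q3, q4}, add states with some successor in Z. Already a fixed point.
Sat(EF (~idle | A[alarm U (alarm | ready)])) = {q0, q1, q3, q4}

{q0, q1, q3, q4}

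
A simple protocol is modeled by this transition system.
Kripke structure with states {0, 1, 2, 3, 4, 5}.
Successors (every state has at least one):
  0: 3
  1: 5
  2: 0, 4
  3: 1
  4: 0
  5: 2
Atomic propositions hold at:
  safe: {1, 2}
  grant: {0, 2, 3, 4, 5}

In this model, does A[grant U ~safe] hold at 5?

Yes

Sat(~safe) = {0, 3, 4, 5}
A[grant U ~safe]: least fixpoint, start Z0 = Sat(~safe) = {0, 3, 4, 5}, add states in Sat(grant) with every successor in Z. Z1 = {0, 2, 3, 4, 5}; fixed.
Sat(A[grant U ~safe]) = {0, 2, 3, 4, 5}
5 ∈ Sat(A[grant U ~safe]) = {0, 2, 3, 4, 5}, so the formula holds at 5.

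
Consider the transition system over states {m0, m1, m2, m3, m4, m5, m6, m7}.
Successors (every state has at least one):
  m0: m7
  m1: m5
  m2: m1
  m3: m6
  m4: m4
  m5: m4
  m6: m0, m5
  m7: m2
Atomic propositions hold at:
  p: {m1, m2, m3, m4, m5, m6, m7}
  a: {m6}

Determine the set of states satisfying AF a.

AF a: least fixpoint, start Z0 = {m6}, add states with every successor in Z. Z1 = {m3, m6}; fixed.
Sat(AF a) = {m3, m6}

{m3, m6}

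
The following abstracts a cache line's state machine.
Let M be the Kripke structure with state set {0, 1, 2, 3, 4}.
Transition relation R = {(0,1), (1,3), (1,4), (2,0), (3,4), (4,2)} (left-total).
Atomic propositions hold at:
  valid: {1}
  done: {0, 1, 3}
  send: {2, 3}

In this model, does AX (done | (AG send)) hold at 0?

AG send: greatest fixpoint, start Z0 = {2, 3}, keep only states in Sat with every successor in Z. Z1 = ∅; fixed.
Sat(AG send) = ∅
Sat(done | (AG send)) = {0, 1, 3}
Sat(AX (done | (AG send))) = {s : every successor in {0, 1, 3}} = {0, 2}
0 ∈ Sat(AX (done | (AG send))) = {0, 2}, so the formula holds at 0.

Yes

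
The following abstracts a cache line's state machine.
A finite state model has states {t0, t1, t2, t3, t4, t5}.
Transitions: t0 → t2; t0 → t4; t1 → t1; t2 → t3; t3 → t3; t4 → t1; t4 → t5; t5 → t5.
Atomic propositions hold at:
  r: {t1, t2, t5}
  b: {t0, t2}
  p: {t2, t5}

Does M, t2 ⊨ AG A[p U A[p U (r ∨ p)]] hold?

No

Sat(r ∨ p) = {t1, t2, t5}
A[p U (r ∨ p)]: least fixpoint, start Z0 = Sat((r ∨ p)) = {t1, t2, t5}, add states in Sat(p) with every successor in Z. Already a fixed point.
Sat(A[p U (r ∨ p)]) = {t1, t2, t5}
A[p U A[p U (r ∨ p)]]: least fixpoint, start Z0 = Sat(A[p U (r ∨ p)]) = {t1, t2, t5}, add states in Sat(p) with every successor in Z. Already a fixed point.
Sat(A[p U A[p U (r ∨ p)]]) = {t1, t2, t5}
AG A[p U A[p U (r ∨ p)]]: greatest fixpoint, start Z0 = {t1, t2, t5}, keep only states in Sat with every successor in Z. Z1 = {t1, t5}; fixed.
Sat(AG A[p U A[p U (r ∨ p)]]) = {t1, t5}
t2 ∉ Sat(AG A[p U A[p U (r ∨ p)]]) = {t1, t5}, so the formula does not hold at t2.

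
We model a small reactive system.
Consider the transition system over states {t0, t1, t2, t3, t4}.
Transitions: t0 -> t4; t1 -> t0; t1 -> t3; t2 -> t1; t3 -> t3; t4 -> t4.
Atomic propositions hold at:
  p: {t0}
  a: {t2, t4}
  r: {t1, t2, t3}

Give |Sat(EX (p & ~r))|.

Sat(~r) = {t0, t4}
Sat(p & ~r) = {t0}
Sat(EX (p & ~r)) = {s : some successor in {t0}} = {t1}
|Sat(EX (p & ~r))| = |{t1}| = 1.

1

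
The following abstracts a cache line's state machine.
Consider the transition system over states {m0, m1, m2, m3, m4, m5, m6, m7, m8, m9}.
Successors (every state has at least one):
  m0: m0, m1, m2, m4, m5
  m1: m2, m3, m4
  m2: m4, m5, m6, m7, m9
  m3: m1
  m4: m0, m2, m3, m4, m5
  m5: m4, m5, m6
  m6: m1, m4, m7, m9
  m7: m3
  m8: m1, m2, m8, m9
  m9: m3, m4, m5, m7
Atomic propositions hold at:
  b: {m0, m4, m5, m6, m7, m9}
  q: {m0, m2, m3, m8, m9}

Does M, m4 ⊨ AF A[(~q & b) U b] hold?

Sat(~q) = {m1, m4, m5, m6, m7}
Sat(~q & b) = {m4, m5, m6, m7}
A[(~q & b) U b]: least fixpoint, start Z0 = Sat(b) = {m0, m4, m5, m6, m7, m9}, add states in Sat(~q & b) with every successor in Z. Already a fixed point.
Sat(A[(~q & b) U b]) = {m0, m4, m5, m6, m7, m9}
AF A[(~q & b) U b]: least fixpoint, start Z0 = {m0, m4, m5, m6, m7, m9}, add states with every successor in Z. Z1 = {m0, m2, m4, m5, m6, m7, m9}; fixed.
Sat(AF A[(~q & b) U b]) = {m0, m2, m4, m5, m6, m7, m9}
m4 ∈ Sat(AF A[(~q & b) U b]) = {m0, m2, m4, m5, m6, m7, m9}, so the formula holds at m4.

Yes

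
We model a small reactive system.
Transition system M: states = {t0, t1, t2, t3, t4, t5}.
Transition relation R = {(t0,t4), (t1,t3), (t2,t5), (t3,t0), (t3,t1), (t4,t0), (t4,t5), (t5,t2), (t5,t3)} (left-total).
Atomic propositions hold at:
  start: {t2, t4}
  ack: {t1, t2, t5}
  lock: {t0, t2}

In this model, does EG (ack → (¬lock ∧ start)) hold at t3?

Sat(¬lock) = {t1, t3, t4, t5}
Sat(¬lock ∧ start) = {t4}
Sat(ack → (¬lock ∧ start)) = {t0, t3, t4}
EG (ack → (¬lock ∧ start)): greatest fixpoint, start Z0 = {t0, t3, t4}, keep only states in Sat with some successor in Z. Already a fixed point.
Sat(EG (ack → (¬lock ∧ start))) = {t0, t3, t4}
t3 ∈ Sat(EG (ack → (¬lock ∧ start))) = {t0, t3, t4}, so the formula holds at t3.

Yes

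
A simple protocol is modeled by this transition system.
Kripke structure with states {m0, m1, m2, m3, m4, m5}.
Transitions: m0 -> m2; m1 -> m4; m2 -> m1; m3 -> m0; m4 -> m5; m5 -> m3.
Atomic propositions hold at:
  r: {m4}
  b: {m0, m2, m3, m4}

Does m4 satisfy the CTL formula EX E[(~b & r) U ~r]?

Yes

Sat(~b) = {m1, m5}
Sat(~b & r) = ∅
Sat(~r) = {m0, m1, m2, m3, m5}
E[(~b & r) U ~r]: least fixpoint, start Z0 = Sat(~r) = {m0, m1, m2, m3, m5}, add states in Sat(~b & r) with some successor in Z. Already a fixed point.
Sat(E[(~b & r) U ~r]) = {m0, m1, m2, m3, m5}
Sat(EX E[(~b & r) U ~r]) = {s : some successor in {m0, m1, m2, m3, m5}} = {m0, m2, m3, m4, m5}
m4 ∈ Sat(EX E[(~b & r) U ~r]) = {m0, m2, m3, m4, m5}, so the formula holds at m4.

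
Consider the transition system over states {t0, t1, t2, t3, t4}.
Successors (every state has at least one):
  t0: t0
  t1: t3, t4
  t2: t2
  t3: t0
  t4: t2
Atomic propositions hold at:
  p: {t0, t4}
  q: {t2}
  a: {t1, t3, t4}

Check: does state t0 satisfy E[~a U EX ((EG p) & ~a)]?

Yes

Sat(~a) = {t0, t2}
EG p: greatest fixpoint, start Z0 = {t0, t4}, keep only states in Sat with some successor in Z. Z1 = {t0}; fixed.
Sat(EG p) = {t0}
Sat((EG p) & ~a) = {t0}
Sat(EX ((EG p) & ~a)) = {s : some successor in {t0}} = {t0, t3}
E[~a U EX ((EG p) & ~a)]: least fixpoint, start Z0 = Sat(EX ((EG p) & ~a)) = {t0, t3}, add states in Sat(~a) with some successor in Z. Already a fixed point.
Sat(E[~a U EX ((EG p) & ~a)]) = {t0, t3}
t0 ∈ Sat(E[~a U EX ((EG p) & ~a)]) = {t0, t3}, so the formula holds at t0.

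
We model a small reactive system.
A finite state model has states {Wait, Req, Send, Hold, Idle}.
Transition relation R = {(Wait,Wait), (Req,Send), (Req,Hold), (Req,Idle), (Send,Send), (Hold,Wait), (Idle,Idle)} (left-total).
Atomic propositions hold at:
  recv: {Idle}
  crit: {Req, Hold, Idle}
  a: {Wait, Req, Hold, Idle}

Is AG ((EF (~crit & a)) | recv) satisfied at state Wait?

Sat(~crit) = {Wait, Send}
Sat(~crit & a) = {Wait}
EF (~crit & a): least fixpoint, start Z0 = {Wait}, add states with some successor in Z. Z1 = {Wait, Hold}; Z2 = {Wait, Req, Hold}; fixed.
Sat(EF (~crit & a)) = {Wait, Req, Hold}
Sat((EF (~crit & a)) | recv) = {Wait, Req, Hold, Idle}
AG ((EF (~crit & a)) | recv): greatest fixpoint, start Z0 = {Wait, Req, Hold, Idle}, keep only states in Sat with every successor in Z. Z1 = {Wait, Hold, Idle}; fixed.
Sat(AG ((EF (~crit & a)) | recv)) = {Wait, Hold, Idle}
Wait ∈ Sat(AG ((EF (~crit & a)) | recv)) = {Wait, Hold, Idle}, so the formula holds at Wait.

Yes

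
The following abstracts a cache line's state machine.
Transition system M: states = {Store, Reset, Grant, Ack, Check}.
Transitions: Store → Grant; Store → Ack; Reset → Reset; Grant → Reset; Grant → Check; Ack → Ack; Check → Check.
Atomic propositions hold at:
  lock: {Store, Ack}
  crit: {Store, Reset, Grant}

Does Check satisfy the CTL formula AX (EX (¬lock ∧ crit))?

Sat(¬lock) = {Reset, Grant, Check}
Sat(¬lock ∧ crit) = {Reset, Grant}
Sat(EX (¬lock ∧ crit)) = {s : some successor in {Reset, Grant}} = {Store, Reset, Grant}
Sat(AX (EX (¬lock ∧ crit))) = {s : every successor in {Store, Reset, Grant}} = {Reset}
Check ∉ Sat(AX (EX (¬lock ∧ crit))) = {Reset}, so the formula does not hold at Check.

No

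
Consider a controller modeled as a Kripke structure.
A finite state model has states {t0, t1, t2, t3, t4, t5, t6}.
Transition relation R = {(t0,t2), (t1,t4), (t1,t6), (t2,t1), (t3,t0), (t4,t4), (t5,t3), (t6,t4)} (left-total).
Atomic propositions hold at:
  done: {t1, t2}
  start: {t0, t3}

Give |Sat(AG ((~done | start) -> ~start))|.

4

Sat(~done) = {t0, t3, t4, t5, t6}
Sat(~done | start) = {t0, t3, t4, t5, t6}
Sat(~start) = {t1, t2, t4, t5, t6}
Sat((~done | start) -> ~start) = {t1, t2, t4, t5, t6}
AG ((~done | start) -> ~start): greatest fixpoint, start Z0 = {t1, t2, t4, t5, t6}, keep only states in Sat with every successor in Z. Z1 = {t1, t2, t4, t6}; fixed.
Sat(AG ((~done | start) -> ~start)) = {t1, t2, t4, t6}
|Sat(AG ((~done | start) -> ~start))| = |{t1, t2, t4, t6}| = 4.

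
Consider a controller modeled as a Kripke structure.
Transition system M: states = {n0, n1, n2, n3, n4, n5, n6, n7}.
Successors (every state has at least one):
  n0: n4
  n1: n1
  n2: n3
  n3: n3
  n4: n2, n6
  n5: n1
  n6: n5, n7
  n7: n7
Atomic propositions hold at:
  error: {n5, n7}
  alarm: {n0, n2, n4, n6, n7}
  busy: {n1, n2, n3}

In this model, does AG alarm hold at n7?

AG alarm: greatest fixpoint, start Z0 = {n0, n2, n4, n6, n7}, keep only states in Sat with every successor in Z. Z1 = {n0, n4, n7}; Z2 = {n0, n7}; Z3 = {n7}; fixed.
Sat(AG alarm) = {n7}
n7 ∈ Sat(AG alarm) = {n7}, so the formula holds at n7.

Yes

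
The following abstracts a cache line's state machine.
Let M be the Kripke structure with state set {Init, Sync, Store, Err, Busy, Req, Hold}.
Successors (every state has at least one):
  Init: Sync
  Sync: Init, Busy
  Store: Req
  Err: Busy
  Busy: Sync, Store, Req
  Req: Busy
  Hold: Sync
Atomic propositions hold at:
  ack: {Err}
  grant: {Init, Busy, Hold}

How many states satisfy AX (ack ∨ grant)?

Sat(ack ∨ grant) = {Init, Err, Busy, Hold}
Sat(AX (ack ∨ grant)) = {s : every successor in {Init, Err, Busy, Hold}} = {Sync, Err, Req}
|Sat(AX (ack ∨ grant))| = |{Sync, Err, Req}| = 3.

3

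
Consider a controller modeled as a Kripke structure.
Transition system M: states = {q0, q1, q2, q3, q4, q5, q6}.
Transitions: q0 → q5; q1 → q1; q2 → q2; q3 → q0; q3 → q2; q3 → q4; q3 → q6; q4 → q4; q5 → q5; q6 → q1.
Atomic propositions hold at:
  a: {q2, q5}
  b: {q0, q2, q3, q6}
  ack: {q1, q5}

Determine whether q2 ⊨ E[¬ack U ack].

No

Sat(¬ack) = {q0, q2, q3, q4, q6}
E[¬ack U ack]: least fixpoint, start Z0 = Sat(ack) = {q1, q5}, add states in Sat(¬ack) with some successor in Z. Z1 = {q0, q1, q5, q6}; Z2 = {q0, q1, q3, q5, q6}; fixed.
Sat(E[¬ack U ack]) = {q0, q1, q3, q5, q6}
q2 ∉ Sat(E[¬ack U ack]) = {q0, q1, q3, q5, q6}, so the formula does not hold at q2.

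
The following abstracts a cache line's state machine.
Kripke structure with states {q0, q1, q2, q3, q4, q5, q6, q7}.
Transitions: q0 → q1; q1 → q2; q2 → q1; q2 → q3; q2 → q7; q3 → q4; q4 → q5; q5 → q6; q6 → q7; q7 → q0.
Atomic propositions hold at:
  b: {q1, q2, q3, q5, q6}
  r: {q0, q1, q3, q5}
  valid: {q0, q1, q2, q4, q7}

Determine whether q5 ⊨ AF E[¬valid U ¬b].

Sat(¬valid) = {q3, q5, q6}
Sat(¬b) = {q0, q4, q7}
E[¬valid U ¬b]: least fixpoint, start Z0 = Sat(¬b) = {q0, q4, q7}, add states in Sat(¬valid) with some successor in Z. Z1 = {q0, q3, q4, q6, q7}; Z2 = {q0, q3, q4, q5, q6, q7}; fixed.
Sat(E[¬valid U ¬b]) = {q0, q3, q4, q5, q6, q7}
AF E[¬valid U ¬b]: least fixpoint, start Z0 = {q0, q3, q4, q5, q6, q7}, add states with every successor in Z. Already a fixed point.
Sat(AF E[¬valid U ¬b]) = {q0, q3, q4, q5, q6, q7}
q5 ∈ Sat(AF E[¬valid U ¬b]) = {q0, q3, q4, q5, q6, q7}, so the formula holds at q5.

Yes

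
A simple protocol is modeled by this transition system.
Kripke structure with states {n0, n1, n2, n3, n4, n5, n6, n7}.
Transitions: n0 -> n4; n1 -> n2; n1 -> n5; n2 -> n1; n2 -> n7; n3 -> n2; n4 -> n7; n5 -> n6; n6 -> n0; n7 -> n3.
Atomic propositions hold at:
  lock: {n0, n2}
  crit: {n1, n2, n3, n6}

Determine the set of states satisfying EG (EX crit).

{n1, n2, n3, n7}

Sat(EX crit) = {s : some successor in {n1, n2, n3, n6}} = {n1, n2, n3, n5, n7}
EG (EX crit): greatest fixpoint, start Z0 = {n1, n2, n3, n5, n7}, keep only states in Sat with some successor in Z. Z1 = {n1, n2, n3, n7}; fixed.
Sat(EG (EX crit)) = {n1, n2, n3, n7}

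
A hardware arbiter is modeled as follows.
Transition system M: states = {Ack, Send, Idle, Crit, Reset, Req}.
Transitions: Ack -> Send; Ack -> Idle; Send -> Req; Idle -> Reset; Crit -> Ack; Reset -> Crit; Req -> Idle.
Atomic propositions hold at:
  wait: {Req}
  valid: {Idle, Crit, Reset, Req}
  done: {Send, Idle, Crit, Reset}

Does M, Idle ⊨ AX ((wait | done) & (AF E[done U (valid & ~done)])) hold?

Sat(wait | done) = {Send, Idle, Crit, Reset, Req}
Sat(~done) = {Ack, Req}
Sat(valid & ~done) = {Req}
E[done U (valid & ~done)]: least fixpoint, start Z0 = Sat((valid & ~done)) = {Req}, add states in Sat(done) with some successor in Z. Z1 = {Send, Req}; fixed.
Sat(E[done U (valid & ~done)]) = {Send, Req}
AF E[done U (valid & ~done)]: least fixpoint, start Z0 = {Send, Req}, add states with every successor in Z. Already a fixed point.
Sat(AF E[done U (valid & ~done)]) = {Send, Req}
Sat((wait | done) & (AF E[done U (valid & ~done)])) = {Send, Req}
Sat(AX ((wait | done) & (AF E[done U (valid & ~done)]))) = {s : every successor in {Send, Req}} = {Send}
Idle ∉ Sat(AX ((wait | done) & (AF E[done U (valid & ~done)]))) = {Send}, so the formula does not hold at Idle.

No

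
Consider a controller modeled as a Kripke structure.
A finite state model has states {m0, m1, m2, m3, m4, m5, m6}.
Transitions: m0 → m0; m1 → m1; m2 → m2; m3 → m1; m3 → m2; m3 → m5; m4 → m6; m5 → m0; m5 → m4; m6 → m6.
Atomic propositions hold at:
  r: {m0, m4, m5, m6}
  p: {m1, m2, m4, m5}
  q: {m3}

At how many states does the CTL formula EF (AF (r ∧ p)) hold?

3

Sat(r ∧ p) = {m4, m5}
AF (r ∧ p): least fixpoint, start Z0 = {m4, m5}, add states with every successor in Z. Already a fixed point.
Sat(AF (r ∧ p)) = {m4, m5}
EF (AF (r ∧ p)): least fixpoint, start Z0 = {m4, m5}, add states with some successor in Z. Z1 = {m3, m4, m5}; fixed.
Sat(EF (AF (r ∧ p))) = {m3, m4, m5}
|Sat(EF (AF (r ∧ p)))| = |{m3, m4, m5}| = 3.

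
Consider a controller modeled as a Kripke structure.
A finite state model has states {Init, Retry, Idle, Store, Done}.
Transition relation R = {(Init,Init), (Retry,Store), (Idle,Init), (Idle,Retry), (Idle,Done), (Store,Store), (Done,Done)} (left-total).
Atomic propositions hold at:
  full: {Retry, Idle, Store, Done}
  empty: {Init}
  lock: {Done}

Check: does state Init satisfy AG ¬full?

Sat(¬full) = {Init}
AG ¬full: greatest fixpoint, start Z0 = {Init}, keep only states in Sat with every successor in Z. Already a fixed point.
Sat(AG ¬full) = {Init}
Init ∈ Sat(AG ¬full) = {Init}, so the formula holds at Init.

Yes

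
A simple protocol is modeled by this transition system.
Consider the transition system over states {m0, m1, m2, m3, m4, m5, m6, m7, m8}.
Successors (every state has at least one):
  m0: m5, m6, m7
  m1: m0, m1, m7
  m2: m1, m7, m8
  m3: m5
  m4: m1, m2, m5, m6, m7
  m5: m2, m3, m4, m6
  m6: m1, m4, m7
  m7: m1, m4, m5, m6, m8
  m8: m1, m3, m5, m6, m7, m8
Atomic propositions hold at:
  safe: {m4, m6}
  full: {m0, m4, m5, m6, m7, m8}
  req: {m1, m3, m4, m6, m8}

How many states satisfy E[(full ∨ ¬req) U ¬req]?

Sat(¬req) = {m0, m2, m5, m7}
Sat(full ∨ ¬req) = {m0, m2, m4, m5, m6, m7, m8}
E[(full ∨ ¬req) U ¬req]: least fixpoint, start Z0 = Sat(¬req) = {m0, m2, m5, m7}, add states in Sat(full ∨ ¬req) with some successor in Z. Z1 = {m0, m2, m4, m5, m6, m7, m8}; fixed.
Sat(E[(full ∨ ¬req) U ¬req]) = {m0, m2, m4, m5, m6, m7, m8}
|Sat(E[(full ∨ ¬req) U ¬req])| = |{m0, m2, m4, m5, m6, m7, m8}| = 7.

7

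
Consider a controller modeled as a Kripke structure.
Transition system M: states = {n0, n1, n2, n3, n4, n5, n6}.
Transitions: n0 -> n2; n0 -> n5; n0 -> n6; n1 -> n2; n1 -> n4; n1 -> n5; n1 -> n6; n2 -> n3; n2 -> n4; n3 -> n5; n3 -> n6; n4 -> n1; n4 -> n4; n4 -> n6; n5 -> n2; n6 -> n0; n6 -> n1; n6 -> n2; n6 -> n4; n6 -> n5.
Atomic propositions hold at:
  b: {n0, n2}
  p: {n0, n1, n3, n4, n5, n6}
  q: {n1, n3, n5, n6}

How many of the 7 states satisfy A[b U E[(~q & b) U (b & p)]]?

1

Sat(~q) = {n0, n2, n4}
Sat(~q & b) = {n0, n2}
Sat(b & p) = {n0}
E[(~q & b) U (b & p)]: least fixpoint, start Z0 = Sat((b & p)) = {n0}, add states in Sat(~q & b) with some successor in Z. Already a fixed point.
Sat(E[(~q & b) U (b & p)]) = {n0}
A[b U E[(~q & b) U (b & p)]]: least fixpoint, start Z0 = Sat(E[(~q & b) U (b & p)]) = {n0}, add states in Sat(b) with every successor in Z. Already a fixed point.
Sat(A[b U E[(~q & b) U (b & p)]]) = {n0}
|Sat(A[b U E[(~q & b) U (b & p)]])| = |{n0}| = 1.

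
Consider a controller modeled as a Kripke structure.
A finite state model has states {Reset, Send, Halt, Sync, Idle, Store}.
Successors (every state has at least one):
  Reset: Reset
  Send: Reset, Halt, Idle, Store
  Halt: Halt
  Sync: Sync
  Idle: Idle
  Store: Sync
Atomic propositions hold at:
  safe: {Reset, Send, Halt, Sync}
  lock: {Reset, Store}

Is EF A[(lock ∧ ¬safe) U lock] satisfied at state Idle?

Sat(¬safe) = {Idle, Store}
Sat(lock ∧ ¬safe) = {Store}
A[(lock ∧ ¬safe) U lock]: least fixpoint, start Z0 = Sat(lock) = {Reset, Store}, add states in Sat(lock ∧ ¬safe) with every successor in Z. Already a fixed point.
Sat(A[(lock ∧ ¬safe) U lock]) = {Reset, Store}
EF A[(lock ∧ ¬safe) U lock]: least fixpoint, start Z0 = {Reset, Store}, add states with some successor in Z. Z1 = {Reset, Send, Store}; fixed.
Sat(EF A[(lock ∧ ¬safe) U lock]) = {Reset, Send, Store}
Idle ∉ Sat(EF A[(lock ∧ ¬safe) U lock]) = {Reset, Send, Store}, so the formula does not hold at Idle.

No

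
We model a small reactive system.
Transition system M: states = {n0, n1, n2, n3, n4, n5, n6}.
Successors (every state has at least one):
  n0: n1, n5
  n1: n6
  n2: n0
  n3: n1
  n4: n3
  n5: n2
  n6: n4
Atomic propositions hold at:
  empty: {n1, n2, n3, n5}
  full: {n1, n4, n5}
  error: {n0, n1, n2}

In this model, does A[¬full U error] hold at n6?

No

Sat(¬full) = {n0, n2, n3, n6}
A[¬full U error]: least fixpoint, start Z0 = Sat(error) = {n0, n1, n2}, add states in Sat(¬full) with every successor in Z. Z1 = {n0, n1, n2, n3}; fixed.
Sat(A[¬full U error]) = {n0, n1, n2, n3}
n6 ∉ Sat(A[¬full U error]) = {n0, n1, n2, n3}, so the formula does not hold at n6.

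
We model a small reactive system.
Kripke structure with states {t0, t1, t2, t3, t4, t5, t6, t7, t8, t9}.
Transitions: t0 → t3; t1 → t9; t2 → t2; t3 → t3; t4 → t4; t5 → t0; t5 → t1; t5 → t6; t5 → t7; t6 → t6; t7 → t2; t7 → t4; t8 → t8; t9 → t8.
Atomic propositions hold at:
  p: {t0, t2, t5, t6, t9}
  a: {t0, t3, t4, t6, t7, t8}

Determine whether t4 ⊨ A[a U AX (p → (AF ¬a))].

Sat(¬a) = {t1, t2, t5, t9}
AF ¬a: least fixpoint, start Z0 = {t1, t2, t5, t9}, add states with every successor in Z. Already a fixed point.
Sat(AF ¬a) = {t1, t2, t5, t9}
Sat(p → (AF ¬a)) = {t1, t2, t3, t4, t5, t7, t8, t9}
Sat(AX (p → (AF ¬a))) = {s : every successor in {t1, t2, t3, t4, t5, t7, t8, t9}} = {t0, t1, t2, t3, t4, t7, t8, t9}
A[a U AX (p → (AF ¬a))]: least fixpoint, start Z0 = Sat(AX (p → (AF ¬a))) = {t0, t1, t2, t3, t4, t7, t8, t9}, add states in Sat(a) with every successor in Z. Already a fixed point.
Sat(A[a U AX (p → (AF ¬a))]) = {t0, t1, t2, t3, t4, t7, t8, t9}
t4 ∈ Sat(A[a U AX (p → (AF ¬a))]) = {t0, t1, t2, t3, t4, t7, t8, t9}, so the formula holds at t4.

Yes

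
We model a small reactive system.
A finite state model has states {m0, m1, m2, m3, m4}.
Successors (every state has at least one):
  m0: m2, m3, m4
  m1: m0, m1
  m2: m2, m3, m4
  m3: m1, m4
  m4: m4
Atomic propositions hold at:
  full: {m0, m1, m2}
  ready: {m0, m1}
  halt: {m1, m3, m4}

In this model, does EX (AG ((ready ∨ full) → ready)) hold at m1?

No

Sat(ready ∨ full) = {m0, m1, m2}
Sat((ready ∨ full) → ready) = {m0, m1, m3, m4}
AG ((ready ∨ full) → ready): greatest fixpoint, start Z0 = {m0, m1, m3, m4}, keep only states in Sat with every successor in Z. Z1 = {m1, m3, m4}; Z2 = {m3, m4}; Z3 = {m4}; fixed.
Sat(AG ((ready ∨ full) → ready)) = {m4}
Sat(EX (AG ((ready ∨ full) → ready))) = {s : some successor in {m4}} = {m0, m2, m3, m4}
m1 ∉ Sat(EX (AG ((ready ∨ full) → ready))) = {m0, m2, m3, m4}, so the formula does not hold at m1.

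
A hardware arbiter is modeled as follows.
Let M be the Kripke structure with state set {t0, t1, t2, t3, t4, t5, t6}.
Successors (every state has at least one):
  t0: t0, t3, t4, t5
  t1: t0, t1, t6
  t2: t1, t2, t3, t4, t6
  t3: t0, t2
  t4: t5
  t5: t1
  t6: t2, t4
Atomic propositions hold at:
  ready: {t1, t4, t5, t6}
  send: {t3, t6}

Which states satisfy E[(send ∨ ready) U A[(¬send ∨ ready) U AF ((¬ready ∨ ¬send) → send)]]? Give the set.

{t1, t3, t4, t5, t6}

Sat(send ∨ ready) = {t1, t3, t4, t5, t6}
Sat(¬send) = {t0, t1, t2, t4, t5}
Sat(¬send ∨ ready) = {t0, t1, t2, t4, t5, t6}
Sat(¬ready) = {t0, t2, t3}
Sat(¬ready ∨ ¬send) = {t0, t1, t2, t3, t4, t5}
Sat((¬ready ∨ ¬send) → send) = {t3, t6}
AF ((¬ready ∨ ¬send) → send): least fixpoint, start Z0 = {t3, t6}, add states with every successor in Z. Already a fixed point.
Sat(AF ((¬ready ∨ ¬send) → send)) = {t3, t6}
A[(¬send ∨ ready) U AF ((¬ready ∨ ¬send) → send)]: least fixpoint, start Z0 = Sat(AF ((¬ready ∨ ¬send) → send)) = {t3, t6}, add states in Sat(¬send ∨ ready) with every successor in Z. Already a fixed point.
Sat(A[(¬send ∨ ready) U AF ((¬ready ∨ ¬send) → send)]) = {t3, t6}
E[(send ∨ ready) U A[(¬send ∨ ready) U AF ((¬ready ∨ ¬send) → send)]]: least fixpoint, start Z0 = Sat(A[(¬send ∨ ready) U AF ((¬ready ∨ ¬send) → send)]) = {t3, t6}, add states in Sat(send ∨ ready) with some successor in Z. Z1 = {t1, t3, t6}; Z2 = {t1, t3, t5, t6}; Z3 = {t1, t3, t4, t5, t6}; fixed.
Sat(E[(send ∨ ready) U A[(¬send ∨ ready) U AF ((¬ready ∨ ¬send) → send)]]) = {t1, t3, t4, t5, t6}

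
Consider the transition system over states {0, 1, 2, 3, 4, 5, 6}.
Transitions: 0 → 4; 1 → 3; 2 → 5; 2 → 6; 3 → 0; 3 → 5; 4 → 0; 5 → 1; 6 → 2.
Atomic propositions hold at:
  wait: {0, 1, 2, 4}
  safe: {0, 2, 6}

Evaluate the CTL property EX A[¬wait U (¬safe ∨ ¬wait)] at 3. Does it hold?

Yes

Sat(¬wait) = {3, 5, 6}
Sat(¬safe) = {1, 3, 4, 5}
Sat(¬safe ∨ ¬wait) = {1, 3, 4, 5, 6}
A[¬wait U (¬safe ∨ ¬wait)]: least fixpoint, start Z0 = Sat((¬safe ∨ ¬wait)) = {1, 3, 4, 5, 6}, add states in Sat(¬wait) with every successor in Z. Already a fixed point.
Sat(A[¬wait U (¬safe ∨ ¬wait)]) = {1, 3, 4, 5, 6}
Sat(EX A[¬wait U (¬safe ∨ ¬wait)]) = {s : some successor in {1, 3, 4, 5, 6}} = {0, 1, 2, 3, 5}
3 ∈ Sat(EX A[¬wait U (¬safe ∨ ¬wait)]) = {0, 1, 2, 3, 5}, so the formula holds at 3.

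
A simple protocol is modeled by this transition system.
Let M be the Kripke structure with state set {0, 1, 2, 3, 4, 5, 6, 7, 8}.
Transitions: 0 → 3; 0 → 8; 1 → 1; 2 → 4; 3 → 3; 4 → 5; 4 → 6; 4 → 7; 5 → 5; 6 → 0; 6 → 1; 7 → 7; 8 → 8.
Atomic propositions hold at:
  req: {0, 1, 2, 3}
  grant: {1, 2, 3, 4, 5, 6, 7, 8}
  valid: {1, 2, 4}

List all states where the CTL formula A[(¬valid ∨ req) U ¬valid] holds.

Sat(¬valid) = {0, 3, 5, 6, 7, 8}
Sat(¬valid ∨ req) = {0, 1, 2, 3, 5, 6, 7, 8}
A[(¬valid ∨ req) U ¬valid]: least fixpoint, start Z0 = Sat(¬valid) = {0, 3, 5, 6, 7, 8}, add states in Sat(¬valid ∨ req) with every successor in Z. Already a fixed point.
Sat(A[(¬valid ∨ req) U ¬valid]) = {0, 3, 5, 6, 7, 8}

{0, 3, 5, 6, 7, 8}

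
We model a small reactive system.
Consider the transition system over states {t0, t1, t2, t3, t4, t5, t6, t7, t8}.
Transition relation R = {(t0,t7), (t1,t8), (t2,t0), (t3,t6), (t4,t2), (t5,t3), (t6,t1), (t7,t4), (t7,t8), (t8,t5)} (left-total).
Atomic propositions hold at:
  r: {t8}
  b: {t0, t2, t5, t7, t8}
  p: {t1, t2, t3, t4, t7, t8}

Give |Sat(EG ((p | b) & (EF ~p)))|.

Sat(p | b) = {t0, t1, t2, t3, t4, t5, t7, t8}
Sat(~p) = {t0, t5, t6}
EF ~p: least fixpoint, start Z0 = {t0, t5, t6}, add states with some successor in Z. Z1 = {t0, t2, t3, t5, t6, t8}; Z2 = {t0, t1, t2, t3, t4, t5, t6, t7, t8}; fixed.
Sat(EF ~p) = {t0, t1, t2, t3, t4, t5, t6, t7, t8}
Sat((p | b) & (EF ~p)) = {t0, t1, t2, t3, t4, t5, t7, t8}
EG ((p | b) & (EF ~p)): greatest fixpoint, start Z0 = {t0, t1, t2, t3, t4, t5, t7, t8}, keep only states in Sat with some successor in Z. Z1 = {t0, t1, t2, t4, t5, t7, t8}; Z2 = {t0, t1, t2, t4, t7, t8}; Z3 = {t0, t1, t2, t4, t7}; Z4 = {t0, t2, t4, t7}; fixed.
Sat(EG ((p | b) & (EF ~p))) = {t0, t2, t4, t7}
|Sat(EG ((p | b) & (EF ~p)))| = |{t0, t2, t4, t7}| = 4.

4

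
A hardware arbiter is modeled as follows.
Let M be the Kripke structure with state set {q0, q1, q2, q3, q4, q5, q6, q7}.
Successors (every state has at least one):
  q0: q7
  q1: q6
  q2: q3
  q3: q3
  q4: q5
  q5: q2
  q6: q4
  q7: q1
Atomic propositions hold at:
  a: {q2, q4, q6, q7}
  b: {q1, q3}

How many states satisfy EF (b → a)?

Sat(b → a) = {q0, q2, q4, q5, q6, q7}
EF (b → a): least fixpoint, start Z0 = {q0, q2, q4, q5, q6, q7}, add states with some successor in Z. Z1 = {q0, q1, q2, q4, q5, q6, q7}; fixed.
Sat(EF (b → a)) = {q0, q1, q2, q4, q5, q6, q7}
|Sat(EF (b → a))| = |{q0, q1, q2, q4, q5, q6, q7}| = 7.

7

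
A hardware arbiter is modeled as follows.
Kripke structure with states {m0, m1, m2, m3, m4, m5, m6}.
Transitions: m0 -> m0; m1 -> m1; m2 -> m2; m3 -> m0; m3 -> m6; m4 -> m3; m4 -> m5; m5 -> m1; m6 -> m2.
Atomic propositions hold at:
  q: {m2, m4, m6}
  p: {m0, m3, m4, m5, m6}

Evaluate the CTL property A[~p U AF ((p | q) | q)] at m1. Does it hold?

No

Sat(~p) = {m1, m2}
Sat(p | q) = {m0, m2, m3, m4, m5, m6}
Sat((p | q) | q) = {m0, m2, m3, m4, m5, m6}
AF ((p | q) | q): least fixpoint, start Z0 = {m0, m2, m3, m4, m5, m6}, add states with every successor in Z. Already a fixed point.
Sat(AF ((p | q) | q)) = {m0, m2, m3, m4, m5, m6}
A[~p U AF ((p | q) | q)]: least fixpoint, start Z0 = Sat(AF ((p | q) | q)) = {m0, m2, m3, m4, m5, m6}, add states in Sat(~p) with every successor in Z. Already a fixed point.
Sat(A[~p U AF ((p | q) | q)]) = {m0, m2, m3, m4, m5, m6}
m1 ∉ Sat(A[~p U AF ((p | q) | q)]) = {m0, m2, m3, m4, m5, m6}, so the formula does not hold at m1.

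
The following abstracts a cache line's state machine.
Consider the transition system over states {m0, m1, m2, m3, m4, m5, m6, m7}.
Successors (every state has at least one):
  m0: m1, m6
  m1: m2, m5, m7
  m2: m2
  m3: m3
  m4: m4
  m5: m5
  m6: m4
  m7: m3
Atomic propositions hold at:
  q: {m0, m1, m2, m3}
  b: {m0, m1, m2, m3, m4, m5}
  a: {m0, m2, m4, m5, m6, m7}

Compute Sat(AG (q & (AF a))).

AF a: least fixpoint, start Z0 = {m0, m2, m4, m5, m6, m7}, add states with every successor in Z. Z1 = {m0, m1, m2, m4, m5, m6, m7}; fixed.
Sat(AF a) = {m0, m1, m2, m4, m5, m6, m7}
Sat(q & (AF a)) = {m0, m1, m2}
AG (q & (AF a)): greatest fixpoint, start Z0 = {m0, m1, m2}, keep only states in Sat with every successor in Z. Z1 = {m2}; fixed.
Sat(AG (q & (AF a))) = {m2}

{m2}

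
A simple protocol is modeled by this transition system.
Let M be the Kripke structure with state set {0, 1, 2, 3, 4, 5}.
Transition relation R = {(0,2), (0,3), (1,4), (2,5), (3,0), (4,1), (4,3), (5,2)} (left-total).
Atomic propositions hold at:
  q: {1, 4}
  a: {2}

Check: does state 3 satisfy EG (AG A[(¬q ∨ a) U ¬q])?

Sat(¬q) = {0, 2, 3, 5}
Sat(¬q ∨ a) = {0, 2, 3, 5}
A[(¬q ∨ a) U ¬q]: least fixpoint, start Z0 = Sat(¬q) = {0, 2, 3, 5}, add states in Sat(¬q ∨ a) with every successor in Z. Already a fixed point.
Sat(A[(¬q ∨ a) U ¬q]) = {0, 2, 3, 5}
AG A[(¬q ∨ a) U ¬q]: greatest fixpoint, start Z0 = {0, 2, 3, 5}, keep only states in Sat with every successor in Z. Already a fixed point.
Sat(AG A[(¬q ∨ a) U ¬q]) = {0, 2, 3, 5}
EG (AG A[(¬q ∨ a) U ¬q]): greatest fixpoint, start Z0 = {0, 2, 3, 5}, keep only states in Sat with some successor in Z. Already a fixed point.
Sat(EG (AG A[(¬q ∨ a) U ¬q])) = {0, 2, 3, 5}
3 ∈ Sat(EG (AG A[(¬q ∨ a) U ¬q])) = {0, 2, 3, 5}, so the formula holds at 3.

Yes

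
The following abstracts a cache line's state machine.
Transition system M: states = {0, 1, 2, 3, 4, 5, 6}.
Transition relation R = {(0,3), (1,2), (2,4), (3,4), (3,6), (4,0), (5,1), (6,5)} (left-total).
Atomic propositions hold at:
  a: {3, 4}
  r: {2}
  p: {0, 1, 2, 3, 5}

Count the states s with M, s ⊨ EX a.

Sat(EX a) = {s : some successor in {3, 4}} = {0, 2, 3}
|Sat(EX a)| = |{0, 2, 3}| = 3.

3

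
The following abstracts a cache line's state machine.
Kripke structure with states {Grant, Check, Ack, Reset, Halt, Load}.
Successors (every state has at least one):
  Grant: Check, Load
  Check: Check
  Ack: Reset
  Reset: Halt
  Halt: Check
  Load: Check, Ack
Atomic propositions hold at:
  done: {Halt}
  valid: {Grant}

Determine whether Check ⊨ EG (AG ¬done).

Yes

Sat(¬done) = {Grant, Check, Ack, Reset, Load}
AG ¬done: greatest fixpoint, start Z0 = {Grant, Check, Ack, Reset, Load}, keep only states in Sat with every successor in Z. Z1 = {Grant, Check, Ack, Load}; Z2 = {Grant, Check, Load}; Z3 = {Grant, Check}; Z4 = {Check}; fixed.
Sat(AG ¬done) = {Check}
EG (AG ¬done): greatest fixpoint, start Z0 = {Check}, keep only states in Sat with some successor in Z. Already a fixed point.
Sat(EG (AG ¬done)) = {Check}
Check ∈ Sat(EG (AG ¬done)) = {Check}, so the formula holds at Check.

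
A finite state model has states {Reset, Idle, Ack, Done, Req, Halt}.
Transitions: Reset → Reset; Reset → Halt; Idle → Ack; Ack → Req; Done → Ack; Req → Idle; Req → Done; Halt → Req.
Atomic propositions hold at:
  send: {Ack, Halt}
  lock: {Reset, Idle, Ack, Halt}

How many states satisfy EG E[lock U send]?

1

E[lock U send]: least fixpoint, start Z0 = Sat(send) = {Ack, Halt}, add states in Sat(lock) with some successor in Z. Z1 = {Reset, Idle, Ack, Halt}; fixed.
Sat(E[lock U send]) = {Reset, Idle, Ack, Halt}
EG E[lock U send]: greatest fixpoint, start Z0 = {Reset, Idle, Ack, Halt}, keep only states in Sat with some successor in Z. Z1 = {Reset, Idle}; Z2 = {Reset}; fixed.
Sat(EG E[lock U send]) = {Reset}
|Sat(EG E[lock U send])| = |{Reset}| = 1.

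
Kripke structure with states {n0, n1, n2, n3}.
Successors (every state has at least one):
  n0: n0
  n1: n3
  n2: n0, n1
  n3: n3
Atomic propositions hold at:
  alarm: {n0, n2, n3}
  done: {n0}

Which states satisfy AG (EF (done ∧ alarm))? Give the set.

{n0}

Sat(done ∧ alarm) = {n0}
EF (done ∧ alarm): least fixpoint, start Z0 = {n0}, add states with some successor in Z. Z1 = {n0, n2}; fixed.
Sat(EF (done ∧ alarm)) = {n0, n2}
AG (EF (done ∧ alarm)): greatest fixpoint, start Z0 = {n0, n2}, keep only states in Sat with every successor in Z. Z1 = {n0}; fixed.
Sat(AG (EF (done ∧ alarm))) = {n0}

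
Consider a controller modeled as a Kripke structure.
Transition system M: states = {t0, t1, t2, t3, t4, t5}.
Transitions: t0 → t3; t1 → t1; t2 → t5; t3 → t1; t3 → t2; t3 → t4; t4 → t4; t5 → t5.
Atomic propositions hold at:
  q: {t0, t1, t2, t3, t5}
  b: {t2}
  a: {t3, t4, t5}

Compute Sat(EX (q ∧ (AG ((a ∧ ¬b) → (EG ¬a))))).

{t1, t3}

Sat(¬b) = {t0, t1, t3, t4, t5}
Sat(a ∧ ¬b) = {t3, t4, t5}
Sat(¬a) = {t0, t1, t2}
EG ¬a: greatest fixpoint, start Z0 = {t0, t1, t2}, keep only states in Sat with some successor in Z. Z1 = {t1}; fixed.
Sat(EG ¬a) = {t1}
Sat((a ∧ ¬b) → (EG ¬a)) = {t0, t1, t2}
AG ((a ∧ ¬b) → (EG ¬a)): greatest fixpoint, start Z0 = {t0, t1, t2}, keep only states in Sat with every successor in Z. Z1 = {t1}; fixed.
Sat(AG ((a ∧ ¬b) → (EG ¬a))) = {t1}
Sat(q ∧ (AG ((a ∧ ¬b) → (EG ¬a)))) = {t1}
Sat(EX (q ∧ (AG ((a ∧ ¬b) → (EG ¬a))))) = {s : some successor in {t1}} = {t1, t3}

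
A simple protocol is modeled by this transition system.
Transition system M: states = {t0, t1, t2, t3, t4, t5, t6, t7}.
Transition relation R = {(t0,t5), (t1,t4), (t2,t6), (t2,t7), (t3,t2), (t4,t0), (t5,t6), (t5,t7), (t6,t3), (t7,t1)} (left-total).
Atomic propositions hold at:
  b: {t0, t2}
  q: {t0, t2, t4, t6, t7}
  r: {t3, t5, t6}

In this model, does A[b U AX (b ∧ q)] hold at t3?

Sat(b ∧ q) = {t0, t2}
Sat(AX (b ∧ q)) = {s : every successor in {t0, t2}} = {t3, t4}
A[b U AX (b ∧ q)]: least fixpoint, start Z0 = Sat(AX (b ∧ q)) = {t3, t4}, add states in Sat(b) with every successor in Z. Already a fixed point.
Sat(A[b U AX (b ∧ q)]) = {t3, t4}
t3 ∈ Sat(A[b U AX (b ∧ q)]) = {t3, t4}, so the formula holds at t3.

Yes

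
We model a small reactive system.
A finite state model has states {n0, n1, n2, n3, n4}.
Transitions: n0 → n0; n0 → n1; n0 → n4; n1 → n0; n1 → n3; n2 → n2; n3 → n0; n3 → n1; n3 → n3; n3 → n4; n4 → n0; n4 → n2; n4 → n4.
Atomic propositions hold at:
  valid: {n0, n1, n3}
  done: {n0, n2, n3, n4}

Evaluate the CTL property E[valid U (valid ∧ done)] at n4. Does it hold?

No

Sat(valid ∧ done) = {n0, n3}
E[valid U (valid ∧ done)]: least fixpoint, start Z0 = Sat((valid ∧ done)) = {n0, n3}, add states in Sat(valid) with some successor in Z. Z1 = {n0, n1, n3}; fixed.
Sat(E[valid U (valid ∧ done)]) = {n0, n1, n3}
n4 ∉ Sat(E[valid U (valid ∧ done)]) = {n0, n1, n3}, so the formula does not hold at n4.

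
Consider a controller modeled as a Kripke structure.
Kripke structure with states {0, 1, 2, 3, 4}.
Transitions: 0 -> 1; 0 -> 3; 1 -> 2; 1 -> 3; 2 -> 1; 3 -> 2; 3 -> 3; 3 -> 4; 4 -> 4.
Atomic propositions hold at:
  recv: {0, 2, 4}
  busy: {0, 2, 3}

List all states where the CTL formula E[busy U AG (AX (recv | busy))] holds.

Sat(recv | busy) = {0, 2, 3, 4}
Sat(AX (recv | busy)) = {s : every successor in {0, 2, 3, 4}} = {1, 3, 4}
AG (AX (recv | busy)): greatest fixpoint, start Z0 = {1, 3, 4}, keep only states in Sat with every successor in Z. Z1 = {4}; fixed.
Sat(AG (AX (recv | busy))) = {4}
E[busy U AG (AX (recv | busy))]: least fixpoint, start Z0 = Sat(AG (AX (recv | busy))) = {4}, add states in Sat(busy) with some successor in Z. Z1 = {3, 4}; Z2 = {0, 3, 4}; fixed.
Sat(E[busy U AG (AX (recv | busy))]) = {0, 3, 4}

{0, 3, 4}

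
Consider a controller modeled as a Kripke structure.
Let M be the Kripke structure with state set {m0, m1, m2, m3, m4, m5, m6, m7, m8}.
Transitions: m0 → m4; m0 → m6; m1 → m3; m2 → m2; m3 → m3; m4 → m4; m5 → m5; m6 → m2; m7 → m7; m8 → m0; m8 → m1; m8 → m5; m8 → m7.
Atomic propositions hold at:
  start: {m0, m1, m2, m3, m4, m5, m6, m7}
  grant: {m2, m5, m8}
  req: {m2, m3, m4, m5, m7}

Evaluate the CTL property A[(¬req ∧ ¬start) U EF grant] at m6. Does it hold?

Yes

Sat(¬req) = {m0, m1, m6, m8}
Sat(¬start) = {m8}
Sat(¬req ∧ ¬start) = {m8}
EF grant: least fixpoint, start Z0 = {m2, m5, m8}, add states with some successor in Z. Z1 = {m2, m5, m6, m8}; Z2 = {m0, m2, m5, m6, m8}; fixed.
Sat(EF grant) = {m0, m2, m5, m6, m8}
A[(¬req ∧ ¬start) U EF grant]: least fixpoint, start Z0 = Sat(EF grant) = {m0, m2, m5, m6, m8}, add states in Sat(¬req ∧ ¬start) with every successor in Z. Already a fixed point.
Sat(A[(¬req ∧ ¬start) U EF grant]) = {m0, m2, m5, m6, m8}
m6 ∈ Sat(A[(¬req ∧ ¬start) U EF grant]) = {m0, m2, m5, m6, m8}, so the formula holds at m6.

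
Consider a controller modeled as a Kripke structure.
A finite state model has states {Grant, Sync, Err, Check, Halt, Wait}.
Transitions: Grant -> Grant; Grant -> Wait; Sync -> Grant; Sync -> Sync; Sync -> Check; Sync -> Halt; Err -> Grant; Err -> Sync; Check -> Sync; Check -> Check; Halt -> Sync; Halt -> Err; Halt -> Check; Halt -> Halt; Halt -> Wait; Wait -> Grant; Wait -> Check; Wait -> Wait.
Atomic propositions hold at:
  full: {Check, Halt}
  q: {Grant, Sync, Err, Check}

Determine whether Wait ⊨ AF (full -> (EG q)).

EG q: greatest fixpoint, start Z0 = {Grant, Sync, Err, Check}, keep only states in Sat with some successor in Z. Already a fixed point.
Sat(EG q) = {Grant, Sync, Err, Check}
Sat(full -> (EG q)) = {Grant, Sync, Err, Check, Wait}
AF (full -> (EG q)): least fixpoint, start Z0 = {Grant, Sync, Err, Check, Wait}, add states with every successor in Z. Already a fixed point.
Sat(AF (full -> (EG q))) = {Grant, Sync, Err, Check, Wait}
Wait ∈ Sat(AF (full -> (EG q))) = {Grant, Sync, Err, Check, Wait}, so the formula holds at Wait.

Yes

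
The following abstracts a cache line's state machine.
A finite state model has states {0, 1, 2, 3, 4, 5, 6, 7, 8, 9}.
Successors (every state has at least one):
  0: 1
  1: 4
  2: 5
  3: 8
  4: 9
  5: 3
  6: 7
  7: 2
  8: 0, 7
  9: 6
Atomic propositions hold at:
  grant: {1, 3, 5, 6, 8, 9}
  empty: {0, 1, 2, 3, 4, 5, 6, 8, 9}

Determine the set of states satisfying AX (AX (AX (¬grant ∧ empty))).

Sat(¬grant) = {0, 2, 4, 7}
Sat(¬grant ∧ empty) = {0, 2, 4}
Sat(AX (¬grant ∧ empty)) = {s : every successor in {0, 2, 4}} = {1, 7}
Sat(AX (AX (¬grant ∧ empty))) = {s : every successor in {1, 7}} = {0, 6}
Sat(AX (AX (AX (¬grant ∧ empty)))) = {s : every successor in {0, 6}} = {9}

{9}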